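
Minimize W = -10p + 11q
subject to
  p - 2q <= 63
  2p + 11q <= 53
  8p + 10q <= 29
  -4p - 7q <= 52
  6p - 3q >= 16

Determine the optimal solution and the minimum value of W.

Vertices and W = -10p + 11q:
  (344/13, -475/26) → W = -12105/26
  (337/15, -304/15) → W = -2238/5
  (247/84, 23/42) → W = -491/21
  (-22/27, -188/27) → W = -616/9

The binding constraints are p - 2q = 63 and 8p + 10q = 29.
Solving simultaneously gives p = 344/13, q = -475/26.

p = 344/13, q = -475/26, minimum W = -12105/26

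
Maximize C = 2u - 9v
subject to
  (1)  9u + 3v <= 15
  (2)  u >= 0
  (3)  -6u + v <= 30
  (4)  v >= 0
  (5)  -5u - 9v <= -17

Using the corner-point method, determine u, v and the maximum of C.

Extreme points and C = 2u - 9v:
  (0, 5) → C = -45
  (14/11, 13/11) → C = -89/11
  (0, 17/9) → C = -17

At the optimal vertex, 9u + 3v = 15 and -5u - 9v = -17.
Solving simultaneously gives u = 14/11, v = 13/11.

u = 14/11, v = 13/11, maximum C = -89/11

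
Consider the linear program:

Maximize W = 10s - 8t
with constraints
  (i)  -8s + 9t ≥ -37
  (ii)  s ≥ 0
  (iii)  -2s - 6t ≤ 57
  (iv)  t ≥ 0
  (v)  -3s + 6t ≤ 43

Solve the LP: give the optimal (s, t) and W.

Vertices and W = 10s - 8t:
  (37/8, 0) → W = 185/4
  (29, 65/3) → W = 350/3
  (0, 0) → W = 0
  (0, 43/6) → W = -172/3

s = 29, t = 65/3, maximum W = 350/3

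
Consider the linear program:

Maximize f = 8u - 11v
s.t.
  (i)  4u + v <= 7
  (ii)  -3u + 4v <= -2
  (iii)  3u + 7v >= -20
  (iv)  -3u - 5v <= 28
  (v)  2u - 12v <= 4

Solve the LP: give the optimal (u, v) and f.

u = 44/25, v = -1/25, maximum f = 363/25

At the optimal vertex, 4u + v = 7 and 2u - 12v = 4.
Solving simultaneously gives u = 44/25, v = -1/25.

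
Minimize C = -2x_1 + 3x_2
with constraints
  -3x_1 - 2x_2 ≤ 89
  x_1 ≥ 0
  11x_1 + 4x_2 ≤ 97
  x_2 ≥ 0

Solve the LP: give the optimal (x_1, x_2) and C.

The optimum lies where 11x_1 + 4x_2 = 97 and x_2 = 0.
Solving simultaneously gives x_1 = 97/11, x_2 = 0.

x_1 = 97/11, x_2 = 0, minimum C = -194/11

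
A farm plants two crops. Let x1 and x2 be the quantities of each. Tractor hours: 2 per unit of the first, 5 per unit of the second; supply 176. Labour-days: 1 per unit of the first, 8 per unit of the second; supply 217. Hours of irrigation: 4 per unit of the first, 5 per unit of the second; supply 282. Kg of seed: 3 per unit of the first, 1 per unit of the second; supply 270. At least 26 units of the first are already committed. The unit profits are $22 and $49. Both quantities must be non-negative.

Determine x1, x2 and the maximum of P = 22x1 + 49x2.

x1 = 53, x2 = 14, maximum P = 1852

Corner points and P = 22x1 + 49x2:
  (141/2, 0) → P = 1551
  (26, 0) → P = 572
  (323/11, 258/11) → P = 19748/11
  (53, 14) → P = 1852
  (26, 191/8) → P = 13935/8

At the optimal vertex, 2x1 + 5x2 = 176 and 4x1 + 5x2 = 282.
Solving simultaneously gives x1 = 53, x2 = 14.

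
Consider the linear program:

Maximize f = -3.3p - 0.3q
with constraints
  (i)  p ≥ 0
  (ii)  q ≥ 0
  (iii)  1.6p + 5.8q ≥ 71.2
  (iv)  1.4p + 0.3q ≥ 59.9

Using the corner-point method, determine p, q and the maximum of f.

Extreme points and f = -3.3p - 0.3q:
  (0, 599/3) → f = -599/10
  (89/2, 0) → f = -2937/20
  (16303/382, 96/191) → f = -107715/764
The feasible region is unbounded (it extends along (0, 1), (1, 0)), but f strictly decreases along every unbounded feasible direction, so there is no improving ray and the maximum is attained at a vertex.

p = 0, q = 599/3, maximum f = -599/10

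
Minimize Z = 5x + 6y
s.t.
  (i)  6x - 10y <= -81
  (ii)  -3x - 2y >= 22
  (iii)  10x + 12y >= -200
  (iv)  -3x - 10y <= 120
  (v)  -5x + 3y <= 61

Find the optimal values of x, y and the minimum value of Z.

x = -367/32, y = 39/32, minimum Z = -1601/32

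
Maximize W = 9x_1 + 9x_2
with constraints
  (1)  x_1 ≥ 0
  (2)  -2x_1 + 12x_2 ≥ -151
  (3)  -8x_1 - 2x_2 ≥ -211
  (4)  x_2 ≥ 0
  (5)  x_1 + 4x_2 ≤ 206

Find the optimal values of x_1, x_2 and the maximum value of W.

x_1 = 72/5, x_2 = 479/10, maximum W = 5607/10

Corner points and W = 9x_1 + 9x_2:
  (0, 0) → W = 0
  (0, 103/2) → W = 927/2
  (211/8, 0) → W = 1899/8
  (72/5, 479/10) → W = 5607/10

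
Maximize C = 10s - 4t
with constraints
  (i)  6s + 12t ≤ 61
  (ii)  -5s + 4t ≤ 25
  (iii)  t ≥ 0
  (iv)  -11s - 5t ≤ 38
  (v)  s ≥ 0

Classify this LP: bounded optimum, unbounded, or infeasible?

Corner points and C = 10s - 4t:
  (61/6, 0) → C = 305/3
  (0, 61/12) → C = -61/3
  (0, 0) → C = 0
The feasible region has finitely many vertices and no improving ray; the maximum is 305/3 at (61/6, 0).

bounded optimum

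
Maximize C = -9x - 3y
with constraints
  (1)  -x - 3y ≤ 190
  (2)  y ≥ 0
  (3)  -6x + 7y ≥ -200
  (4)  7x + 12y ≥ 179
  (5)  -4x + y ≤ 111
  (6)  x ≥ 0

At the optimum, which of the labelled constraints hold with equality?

Feasible corners and C = -9x - 3y:
  (100/3, 0) → C = -300
  (179/7, 0) → C = -1611/7
  (0, 179/12) → C = -179/4
  (0, 111) → C = -333
The feasible region is unbounded (it extends along (1, 4), (7, 6)), but C strictly decreases along every unbounded feasible direction, so there is no improving ray and the maximum is attained at a vertex.

The maximum is at (0, 179/12). Substituting into each constraint, equality holds for (4) and (6); the remaining constraints have slack.

(4) and (6)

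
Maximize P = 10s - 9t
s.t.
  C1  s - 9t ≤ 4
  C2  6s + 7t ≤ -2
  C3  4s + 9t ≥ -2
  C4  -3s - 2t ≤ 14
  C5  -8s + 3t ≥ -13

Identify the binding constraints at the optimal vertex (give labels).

C2 and C3

Corner points and P = 10s - 9t:
  (-2/13, -2/13) → P = -2/13
  (-94/9, 26/3) → P = -1642/9
  (-122/19, 50/19) → P = -1670/19

The maximum is at (-2/13, -2/13). Substituting into each constraint, equality holds for C2 and C3; the remaining constraints have slack.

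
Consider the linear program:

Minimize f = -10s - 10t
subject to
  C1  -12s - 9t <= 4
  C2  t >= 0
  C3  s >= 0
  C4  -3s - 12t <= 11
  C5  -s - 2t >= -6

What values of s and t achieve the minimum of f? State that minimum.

Extreme points and f = -10s - 10t:
  (0, 0) → f = 0
  (6, 0) → f = -60
  (0, 3) → f = -30

s = 6, t = 0, minimum f = -60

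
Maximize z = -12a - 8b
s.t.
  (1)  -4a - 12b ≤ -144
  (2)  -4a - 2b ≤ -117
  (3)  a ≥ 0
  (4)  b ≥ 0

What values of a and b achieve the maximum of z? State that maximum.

Vertices and z = -12a - 8b:
  (279/10, 27/10) → z = -1782/5
  (36, 0) → z = -432
  (0, 117/2) → z = -468
The feasible region is unbounded (it extends along (0, 1), (1, 0)), but z strictly decreases along every unbounded feasible direction, so there is no improving ray and the maximum is attained at a vertex.

The binding constraints are -4a - 12b = -144 and -4a - 2b = -117.
Solving simultaneously gives a = 279/10, b = 27/10.

a = 279/10, b = 27/10, maximum z = -1782/5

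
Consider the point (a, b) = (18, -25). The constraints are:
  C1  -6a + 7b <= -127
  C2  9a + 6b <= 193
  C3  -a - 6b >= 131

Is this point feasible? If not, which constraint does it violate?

feasible

C1: -283 ≤ -127 ✓
C2: 12 ≤ 193 ✓
C3: 132 ≥ 131 ✓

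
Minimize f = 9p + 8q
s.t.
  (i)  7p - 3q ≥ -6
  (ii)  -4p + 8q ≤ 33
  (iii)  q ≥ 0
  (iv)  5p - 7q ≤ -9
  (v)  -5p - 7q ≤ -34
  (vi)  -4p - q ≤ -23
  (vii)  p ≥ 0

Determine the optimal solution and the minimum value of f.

p = 152/33, q = 151/33, minimum f = 2576/33

The optimum lies where 5p - 7q = -9 and -4p - q = -23.
Solving simultaneously gives p = 152/33, q = 151/33.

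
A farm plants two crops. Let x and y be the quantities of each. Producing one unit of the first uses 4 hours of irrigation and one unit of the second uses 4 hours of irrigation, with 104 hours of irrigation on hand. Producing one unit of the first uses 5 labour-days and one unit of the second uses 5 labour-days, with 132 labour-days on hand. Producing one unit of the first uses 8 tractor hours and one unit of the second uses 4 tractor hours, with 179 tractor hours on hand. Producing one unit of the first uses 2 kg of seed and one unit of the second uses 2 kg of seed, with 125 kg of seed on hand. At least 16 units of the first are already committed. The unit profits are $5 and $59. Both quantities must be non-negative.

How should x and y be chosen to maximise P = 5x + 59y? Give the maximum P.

x = 16, y = 10, maximum P = 670

Extreme points and P = 5x + 59y:
  (179/8, 0) → P = 895/8
  (16, 0) → P = 80
  (75/4, 29/4) → P = 1043/2
  (16, 10) → P = 670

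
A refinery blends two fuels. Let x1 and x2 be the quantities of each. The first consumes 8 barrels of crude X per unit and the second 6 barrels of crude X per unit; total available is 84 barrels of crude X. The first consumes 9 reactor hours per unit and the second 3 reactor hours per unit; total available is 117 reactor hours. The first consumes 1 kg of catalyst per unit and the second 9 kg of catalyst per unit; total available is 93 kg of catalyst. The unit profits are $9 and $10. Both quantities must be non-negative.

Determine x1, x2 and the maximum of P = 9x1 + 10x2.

Feasible corners and P = 9x1 + 10x2:
  (0, 0) → P = 0
  (0, 31/3) → P = 310/3
  (21/2, 0) → P = 189/2
  (3, 10) → P = 127

The binding constraints are 8x1 + 6x2 = 84 and x1 + 9x2 = 93.
Solving simultaneously gives x1 = 3, x2 = 10.

x1 = 3, x2 = 10, maximum P = 127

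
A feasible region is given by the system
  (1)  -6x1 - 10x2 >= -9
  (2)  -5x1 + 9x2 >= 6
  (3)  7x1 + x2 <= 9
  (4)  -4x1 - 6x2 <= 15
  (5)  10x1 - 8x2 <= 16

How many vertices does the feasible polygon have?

Intersecting each pair of boundary lines and keeping only the points that satisfy every inequality leaves:
  (21/104, 81/104)
  (-51, 63/2)
  (-57/22, -17/22)

3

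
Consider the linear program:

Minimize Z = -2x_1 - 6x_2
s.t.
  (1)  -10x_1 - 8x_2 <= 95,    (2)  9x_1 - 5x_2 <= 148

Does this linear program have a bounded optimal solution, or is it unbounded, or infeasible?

unbounded

From the feasible point (709/122, -2335/122), moving in the direction (5, 9) keeps every constraint satisfied while Z decreases without bound.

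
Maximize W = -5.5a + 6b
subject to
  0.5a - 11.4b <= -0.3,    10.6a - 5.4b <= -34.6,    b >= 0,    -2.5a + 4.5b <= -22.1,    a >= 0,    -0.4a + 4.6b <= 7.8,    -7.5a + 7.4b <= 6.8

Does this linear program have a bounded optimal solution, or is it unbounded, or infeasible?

infeasible

The boundaries 0.5a - 11.4b = -0.3 and -2.5a + 4.5b = -22.1 meet at (8443/875, 236/525), but that point violates 10.6a - 5.4b ≤ -34.6. Every candidate vertex is excluded by some other constraint, so the feasible region is empty.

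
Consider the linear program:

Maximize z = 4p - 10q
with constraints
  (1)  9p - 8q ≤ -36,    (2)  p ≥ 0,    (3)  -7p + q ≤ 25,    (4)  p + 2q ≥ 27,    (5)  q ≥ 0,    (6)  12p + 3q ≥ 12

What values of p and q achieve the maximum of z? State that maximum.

p = 72/13, q = 279/26, maximum z = -1107/13

Corner points and z = 4p - 10q:
  (72/13, 279/26) → z = -1107/13
  (0, 25) → z = -250
  (0, 27/2) → z = -135
The feasible region is unbounded (it extends along (1, 7), (8, 9)), but z strictly decreases along every unbounded feasible direction, so there is no improving ray and the maximum is attained at a vertex.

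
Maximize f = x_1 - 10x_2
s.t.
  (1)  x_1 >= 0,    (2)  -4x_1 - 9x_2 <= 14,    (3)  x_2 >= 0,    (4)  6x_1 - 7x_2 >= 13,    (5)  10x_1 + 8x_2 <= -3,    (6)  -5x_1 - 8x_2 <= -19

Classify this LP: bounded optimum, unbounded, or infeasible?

infeasible

The boundaries x_2 = 0 and -5x_1 - 8x_2 = -19 meet at (19/5, 0), but that point violates 10x_1 + 8x_2 ≤ -3. Every candidate vertex is excluded by some other constraint, so the feasible region is empty.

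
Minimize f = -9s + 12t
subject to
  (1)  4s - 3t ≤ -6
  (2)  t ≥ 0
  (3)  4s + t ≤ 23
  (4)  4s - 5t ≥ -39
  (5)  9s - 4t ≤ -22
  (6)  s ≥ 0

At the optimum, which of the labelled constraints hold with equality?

(5) and (6)

Extreme points and f = -9s + 12t:
  (46/29, 263/29) → f = 2742/29
  (0, 39/5) → f = 468/5
  (0, 11/2) → f = 66

The minimum is at (0, 11/2). Substituting into each constraint, equality holds for (5) and (6); the remaining constraints have slack.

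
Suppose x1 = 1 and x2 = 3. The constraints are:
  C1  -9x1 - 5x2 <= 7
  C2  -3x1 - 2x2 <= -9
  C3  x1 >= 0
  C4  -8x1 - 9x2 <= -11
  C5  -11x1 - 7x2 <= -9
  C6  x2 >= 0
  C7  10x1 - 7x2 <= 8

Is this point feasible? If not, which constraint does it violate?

feasible

C1: -24 ≤ 7 ✓
C2: -9 ≤ -9 ✓
C3: 1 ≥ 0 ✓
C4: -35 ≤ -11 ✓
C5: -32 ≤ -9 ✓
C6: 3 ≥ 0 ✓
C7: -11 ≤ 8 ✓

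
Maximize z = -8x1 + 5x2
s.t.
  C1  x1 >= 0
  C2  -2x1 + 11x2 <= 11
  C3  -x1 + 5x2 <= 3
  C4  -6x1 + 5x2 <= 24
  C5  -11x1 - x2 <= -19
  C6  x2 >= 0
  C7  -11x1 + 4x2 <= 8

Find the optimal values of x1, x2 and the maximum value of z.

Vertices and z = -8x1 + 5x2:
  (22, 5) → z = -151
  (23/14, 13/14) → z = -17/2
  (19/11, 0) → z = -152/11
The feasible region is unbounded (it extends along (11, 2), (1, 0)), but z strictly decreases along every unbounded feasible direction, so there is no improving ray and the maximum is attained at a vertex.

The binding constraints are -x1 + 5x2 = 3 and -11x1 - x2 = -19.
Solving simultaneously gives x1 = 23/14, x2 = 13/14.

x1 = 23/14, x2 = 13/14, maximum z = -17/2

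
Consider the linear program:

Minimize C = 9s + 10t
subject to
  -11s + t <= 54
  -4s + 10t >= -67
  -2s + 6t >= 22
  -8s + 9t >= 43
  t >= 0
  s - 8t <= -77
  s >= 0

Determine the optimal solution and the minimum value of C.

Extreme points and C = 9s + 10t:
  (0, 54) → C = 540
  (349/55, 573/55) → C = 8871/55
  (0, 77/8) → C = 385/4
The feasible region is unbounded (it extends along (1, 11), (9, 8)), but C strictly increases along every unbounded feasible direction, so there is no improving ray and the minimum is attained at a vertex.

s = 0, t = 77/8, minimum C = 385/4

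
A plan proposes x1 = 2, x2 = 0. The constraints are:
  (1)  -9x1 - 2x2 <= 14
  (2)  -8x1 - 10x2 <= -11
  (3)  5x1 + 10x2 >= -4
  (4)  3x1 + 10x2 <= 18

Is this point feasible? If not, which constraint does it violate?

(1): -18 ≤ 14 ✓
(2): -16 ≤ -11 ✓
(3): 10 ≥ -4 ✓
(4): 6 ≤ 18 ✓

feasible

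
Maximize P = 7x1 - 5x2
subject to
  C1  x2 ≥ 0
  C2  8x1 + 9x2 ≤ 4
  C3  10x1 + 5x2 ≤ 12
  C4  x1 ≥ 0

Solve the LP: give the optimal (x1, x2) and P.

Vertices and P = 7x1 - 5x2:
  (1/2, 0) → P = 7/2
  (0, 0) → P = 0
  (0, 4/9) → P = -20/9

x1 = 1/2, x2 = 0, maximum P = 7/2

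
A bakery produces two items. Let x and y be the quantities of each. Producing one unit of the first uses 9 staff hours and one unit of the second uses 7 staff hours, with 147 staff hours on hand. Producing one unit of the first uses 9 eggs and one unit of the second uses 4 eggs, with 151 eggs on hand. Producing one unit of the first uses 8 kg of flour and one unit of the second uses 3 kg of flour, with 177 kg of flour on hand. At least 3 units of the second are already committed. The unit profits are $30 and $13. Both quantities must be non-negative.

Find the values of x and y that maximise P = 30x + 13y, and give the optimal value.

Extreme points and P = 30x + 13y:
  (0, 21) → P = 273
  (0, 3) → P = 39
  (14, 3) → P = 459

The optimum lies where 9x + 7y = 147 and y = 3.
Solving simultaneously gives x = 14, y = 3.

x = 14, y = 3, maximum P = 459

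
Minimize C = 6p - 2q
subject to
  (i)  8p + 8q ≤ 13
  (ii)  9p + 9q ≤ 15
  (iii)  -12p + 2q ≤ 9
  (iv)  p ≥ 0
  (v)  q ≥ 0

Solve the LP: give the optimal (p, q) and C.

Extreme points and C = 6p - 2q:
  (0, 13/8) → C = -13/4
  (13/8, 0) → C = 39/4
  (0, 0) → C = 0

p = 0, q = 13/8, minimum C = -13/4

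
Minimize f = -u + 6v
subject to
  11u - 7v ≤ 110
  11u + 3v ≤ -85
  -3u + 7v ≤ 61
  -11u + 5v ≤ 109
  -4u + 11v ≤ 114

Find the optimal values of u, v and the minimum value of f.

u = -1313/22, v = -219/2, minimum f = -13141/22

Extreme points and f = -u + 6v:
  (-53/22, -39/2) → f = -2521/22
  (-1313/22, -219/2) → f = -13141/22
  (-94/11, 3) → f = 292/11

The binding constraints are 11u - 7v = 110 and -11u + 5v = 109.
Solving simultaneously gives u = -1313/22, v = -219/2.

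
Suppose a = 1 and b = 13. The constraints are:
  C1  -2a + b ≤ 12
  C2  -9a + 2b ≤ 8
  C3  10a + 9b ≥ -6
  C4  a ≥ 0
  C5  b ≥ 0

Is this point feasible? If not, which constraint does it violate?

Constraint C2: -9a + 2b = 17, which is not ≤ 8. All other constraints are satisfied.

not feasible — violates C2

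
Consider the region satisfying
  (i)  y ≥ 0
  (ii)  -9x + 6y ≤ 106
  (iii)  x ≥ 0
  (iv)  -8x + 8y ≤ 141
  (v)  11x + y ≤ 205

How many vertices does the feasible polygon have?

4

Pairwise boundary intersections that survive every other constraint:
  (0, 0)
  (205/11, 0)
  (0, 141/8)
  (1499/96, 3191/96)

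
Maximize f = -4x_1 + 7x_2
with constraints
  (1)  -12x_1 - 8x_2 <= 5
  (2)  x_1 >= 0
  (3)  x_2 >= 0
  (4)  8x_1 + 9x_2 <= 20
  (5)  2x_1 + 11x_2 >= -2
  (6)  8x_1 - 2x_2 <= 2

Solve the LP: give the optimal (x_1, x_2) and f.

x_1 = 0, x_2 = 20/9, maximum f = 140/9

Feasible corners and f = -4x_1 + 7x_2:
  (0, 0) → f = 0
  (0, 20/9) → f = 140/9
  (1/4, 0) → f = -1
  (29/44, 18/11) → f = 97/11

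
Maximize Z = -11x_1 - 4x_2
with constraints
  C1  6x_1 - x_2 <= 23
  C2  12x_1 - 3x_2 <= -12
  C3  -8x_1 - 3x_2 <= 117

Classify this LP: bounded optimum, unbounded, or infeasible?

From the feasible point (27/2, 58), moving in the direction (-3, 8) keeps every constraint satisfied while Z increases without bound.

unbounded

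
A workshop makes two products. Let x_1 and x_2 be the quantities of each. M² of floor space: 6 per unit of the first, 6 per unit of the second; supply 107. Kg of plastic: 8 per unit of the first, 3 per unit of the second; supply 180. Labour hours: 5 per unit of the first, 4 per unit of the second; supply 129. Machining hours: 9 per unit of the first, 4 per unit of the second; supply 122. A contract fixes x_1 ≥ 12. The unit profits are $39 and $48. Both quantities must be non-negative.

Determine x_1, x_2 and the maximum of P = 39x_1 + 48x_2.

x_1 = 12, x_2 = 7/2, maximum P = 636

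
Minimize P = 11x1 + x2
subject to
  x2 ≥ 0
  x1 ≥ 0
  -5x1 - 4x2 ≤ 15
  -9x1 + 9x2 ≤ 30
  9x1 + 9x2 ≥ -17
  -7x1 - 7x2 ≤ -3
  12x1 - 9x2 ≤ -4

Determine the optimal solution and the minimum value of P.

x1 = 0, x2 = 4/9, minimum P = 4/9

Feasible corners and P = 11x1 + x2:
  (0, 10/3) → P = 10/3
  (0, 4/9) → P = 4/9
  (26/3, 12) → P = 322/3

At the optimal vertex, x1 = 0 and 12x1 - 9x2 = -4.
Solving simultaneously gives x1 = 0, x2 = 4/9.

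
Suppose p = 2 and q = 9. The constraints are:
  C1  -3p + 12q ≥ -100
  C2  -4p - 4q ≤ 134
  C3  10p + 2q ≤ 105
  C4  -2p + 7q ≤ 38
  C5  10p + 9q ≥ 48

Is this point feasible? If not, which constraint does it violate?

Constraint C4: -2p + 7q = 59, which is not ≤ 38. All other constraints are satisfied.

not feasible — violates C4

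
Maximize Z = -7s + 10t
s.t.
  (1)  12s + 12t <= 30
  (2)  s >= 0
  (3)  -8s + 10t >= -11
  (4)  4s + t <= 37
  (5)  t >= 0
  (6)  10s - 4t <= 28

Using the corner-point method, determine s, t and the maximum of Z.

Feasible corners and Z = -7s + 10t:
  (0, 5/2) → Z = 25
  (2, 1/2) → Z = -9
  (0, 0) → Z = 0
  (11/8, 0) → Z = -77/8

s = 0, t = 5/2, maximum Z = 25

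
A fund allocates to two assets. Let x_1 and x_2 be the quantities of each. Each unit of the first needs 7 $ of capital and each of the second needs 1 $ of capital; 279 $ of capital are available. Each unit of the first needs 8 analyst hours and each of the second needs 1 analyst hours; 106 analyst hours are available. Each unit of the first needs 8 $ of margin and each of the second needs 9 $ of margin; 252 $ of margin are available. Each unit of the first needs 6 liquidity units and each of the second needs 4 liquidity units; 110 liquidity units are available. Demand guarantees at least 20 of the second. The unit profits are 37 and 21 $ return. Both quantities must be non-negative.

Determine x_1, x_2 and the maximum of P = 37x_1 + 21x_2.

x_1 = 5, x_2 = 20, maximum P = 605

Vertices and P = 37x_1 + 21x_2:
  (0, 55/2) → P = 1155/2
  (0, 20) → P = 420
  (5, 20) → P = 605

At the optimal vertex, 6x_1 + 4x_2 = 110 and x_2 = 20.
Solving simultaneously gives x_1 = 5, x_2 = 20.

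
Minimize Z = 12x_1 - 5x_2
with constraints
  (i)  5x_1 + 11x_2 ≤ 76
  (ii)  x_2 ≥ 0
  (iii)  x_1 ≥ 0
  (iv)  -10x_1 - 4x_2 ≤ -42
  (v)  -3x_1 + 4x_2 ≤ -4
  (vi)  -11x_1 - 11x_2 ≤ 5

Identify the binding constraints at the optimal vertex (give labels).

(iv) and (v)

Vertices and Z = 12x_1 - 5x_2:
  (76/5, 0) → Z = 912/5
  (348/53, 208/53) → Z = 3136/53
  (21/5, 0) → Z = 252/5
  (46/13, 43/26) → Z = 889/26

The minimum is at (46/13, 43/26). Substituting into each constraint, equality holds for (iv) and (v); the remaining constraints have slack.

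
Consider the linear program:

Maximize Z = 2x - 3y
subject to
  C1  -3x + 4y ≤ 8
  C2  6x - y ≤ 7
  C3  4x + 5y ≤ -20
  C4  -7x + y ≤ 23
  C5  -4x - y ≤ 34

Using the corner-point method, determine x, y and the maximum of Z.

x = -27/10, y = -116/5, maximum Z = 321/5

Corner points and Z = 2x - 3y:
  (15/34, -74/17) → Z = 237/17
  (-27/10, -116/5) → Z = 321/5
  (-45/13, -16/13) → Z = -42/13
  (-57/11, -146/11) → Z = 324/11

The optimum lies where 6x - y = 7 and -4x - y = 34.
Solving simultaneously gives x = -27/10, y = -116/5.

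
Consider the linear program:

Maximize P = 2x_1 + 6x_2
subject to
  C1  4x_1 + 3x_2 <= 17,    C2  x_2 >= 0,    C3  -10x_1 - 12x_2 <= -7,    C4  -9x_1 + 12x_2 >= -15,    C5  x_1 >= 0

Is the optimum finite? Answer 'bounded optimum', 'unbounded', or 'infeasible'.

Feasible corners and P = 2x_1 + 6x_2:
  (83/25, 31/25) → P = 352/25
  (0, 17/3) → P = 34
  (7/10, 0) → P = 7/5
  (5/3, 0) → P = 10/3
  (0, 7/12) → P = 7/2
The feasible region has finitely many vertices and no improving ray; the maximum is 34 at (0, 17/3).

bounded optimum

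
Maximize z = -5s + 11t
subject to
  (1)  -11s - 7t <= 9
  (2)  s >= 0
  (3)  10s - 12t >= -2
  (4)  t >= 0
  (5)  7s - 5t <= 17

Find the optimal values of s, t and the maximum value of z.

Vertices and z = -5s + 11t:
  (0, 1/6) → z = 11/6
  (0, 0) → z = 0
  (107/17, 92/17) → z = 477/17
  (17/7, 0) → z = -85/7

At the optimal vertex, 10s - 12t = -2 and 7s - 5t = 17.
Solving simultaneously gives s = 107/17, t = 92/17.

s = 107/17, t = 92/17, maximum z = 477/17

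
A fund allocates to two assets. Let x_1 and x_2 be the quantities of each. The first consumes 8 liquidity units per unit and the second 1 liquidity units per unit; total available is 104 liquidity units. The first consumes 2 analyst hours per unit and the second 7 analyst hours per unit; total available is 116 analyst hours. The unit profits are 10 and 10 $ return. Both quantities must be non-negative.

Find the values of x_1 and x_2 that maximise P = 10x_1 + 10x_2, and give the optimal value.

Vertices and P = 10x_1 + 10x_2:
  (0, 0) → P = 0
  (0, 116/7) → P = 1160/7
  (13, 0) → P = 130
  (34/3, 40/3) → P = 740/3

x_1 = 34/3, x_2 = 40/3, maximum P = 740/3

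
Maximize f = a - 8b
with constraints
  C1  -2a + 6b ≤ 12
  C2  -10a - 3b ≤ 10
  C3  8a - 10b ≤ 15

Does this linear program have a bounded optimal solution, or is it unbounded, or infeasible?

bounded optimum

Vertices and f = a - 8b:
  (-16/11, 50/33) → f = -448/33
  (15/2, 9/2) → f = -57/2
  (-55/124, -115/62) → f = 1785/124
The feasible region has finitely many vertices and no improving ray; the maximum is 1785/124 at (-55/124, -115/62).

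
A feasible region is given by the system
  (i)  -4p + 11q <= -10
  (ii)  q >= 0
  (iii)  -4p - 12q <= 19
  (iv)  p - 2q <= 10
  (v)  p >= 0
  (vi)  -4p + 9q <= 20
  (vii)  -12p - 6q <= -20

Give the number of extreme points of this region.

3

Intersecting each pair of boundary lines and keeping only the points that satisfy every inequality leaves:
  (5/2, 0)
  (30, 10)
  (10, 0)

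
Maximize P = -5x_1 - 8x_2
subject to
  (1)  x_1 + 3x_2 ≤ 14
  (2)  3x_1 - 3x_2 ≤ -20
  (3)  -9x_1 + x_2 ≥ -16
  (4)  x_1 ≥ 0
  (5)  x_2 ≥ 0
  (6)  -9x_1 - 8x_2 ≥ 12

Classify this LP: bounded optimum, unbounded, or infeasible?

infeasible

The boundaries x_1 + 3x_2 = 14 and -9x_1 - 8x_2 = 12 meet at (-148/19, 138/19), but that point violates x_1 ≥ 0. Every candidate vertex is excluded by some other constraint, so the feasible region is empty.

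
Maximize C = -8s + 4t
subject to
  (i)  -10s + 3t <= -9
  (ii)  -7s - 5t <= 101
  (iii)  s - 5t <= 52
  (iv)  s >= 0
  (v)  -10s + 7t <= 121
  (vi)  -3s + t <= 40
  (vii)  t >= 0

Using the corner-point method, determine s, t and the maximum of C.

Vertices and C = -8s + 4t:
  (213/20, 65/2) → C = 224/5
  (9/10, 0) → C = -36/5
  (52, 0) → C = -416
The feasible region is unbounded (it extends along (7, 10), (5, 1)), but C strictly decreases along every unbounded feasible direction, so there is no improving ray and the maximum is attained at a vertex.

The binding constraints are -10s + 3t = -9 and -10s + 7t = 121.
Solving simultaneously gives s = 213/20, t = 65/2.

s = 213/20, t = 65/2, maximum C = 224/5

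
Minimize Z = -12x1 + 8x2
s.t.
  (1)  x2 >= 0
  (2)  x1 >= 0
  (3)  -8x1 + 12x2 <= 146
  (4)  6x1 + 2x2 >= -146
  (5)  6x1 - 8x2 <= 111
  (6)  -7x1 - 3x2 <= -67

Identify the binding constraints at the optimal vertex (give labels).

(3) and (5)

Extreme points and Z = -12x1 + 8x2:
  (37/2, 0) → Z = -222
  (67/7, 0) → Z = -804/7
  (625/2, 441/2) → Z = -1986
  (61/18, 779/54) → Z = 2018/27

The minimum is at (625/2, 441/2). Substituting into each constraint, equality holds for (3) and (5); the remaining constraints have slack.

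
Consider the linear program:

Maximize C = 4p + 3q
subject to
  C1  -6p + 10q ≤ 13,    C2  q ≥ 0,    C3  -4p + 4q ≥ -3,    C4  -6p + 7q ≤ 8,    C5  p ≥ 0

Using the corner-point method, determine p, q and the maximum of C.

p = 41/8, q = 35/8, maximum C = 269/8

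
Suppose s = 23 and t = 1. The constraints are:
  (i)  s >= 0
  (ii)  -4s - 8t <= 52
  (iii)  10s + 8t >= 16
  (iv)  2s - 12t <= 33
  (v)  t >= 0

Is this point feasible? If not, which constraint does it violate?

Constraint (iv): 2s - 12t = 34, which is not ≤ 33. All other constraints are satisfied.

not feasible — violates (iv)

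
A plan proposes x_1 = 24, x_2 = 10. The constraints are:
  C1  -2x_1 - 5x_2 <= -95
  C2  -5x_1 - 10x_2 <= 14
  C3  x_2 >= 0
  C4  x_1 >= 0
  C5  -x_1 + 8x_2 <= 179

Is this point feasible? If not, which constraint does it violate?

feasible

C1: -98 ≤ -95 ✓
C2: -220 ≤ 14 ✓
C3: 10 ≥ 0 ✓
C4: 24 ≥ 0 ✓
C5: 56 ≤ 179 ✓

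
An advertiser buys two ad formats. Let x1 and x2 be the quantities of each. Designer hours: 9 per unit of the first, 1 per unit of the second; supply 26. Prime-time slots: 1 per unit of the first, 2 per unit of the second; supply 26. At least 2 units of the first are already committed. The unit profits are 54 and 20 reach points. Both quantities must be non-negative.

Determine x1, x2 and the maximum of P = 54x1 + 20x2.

Feasible corners and P = 54x1 + 20x2:
  (26/9, 0) → P = 156
  (2, 0) → P = 108
  (2, 8) → P = 268

At the optimal vertex, 9x1 + x2 = 26 and x1 = 2.
Solving simultaneously gives x1 = 2, x2 = 8.

x1 = 2, x2 = 8, maximum P = 268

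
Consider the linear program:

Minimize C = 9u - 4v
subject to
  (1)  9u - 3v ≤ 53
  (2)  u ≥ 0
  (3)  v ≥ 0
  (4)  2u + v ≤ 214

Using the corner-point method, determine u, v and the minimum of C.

Extreme points and C = 9u - 4v:
  (53/9, 0) → C = 53
  (139/3, 364/3) → C = -205/3
  (0, 0) → C = 0
  (0, 214) → C = -856

The binding constraints are u = 0 and 2u + v = 214.
Solving simultaneously gives u = 0, v = 214.

u = 0, v = 214, minimum C = -856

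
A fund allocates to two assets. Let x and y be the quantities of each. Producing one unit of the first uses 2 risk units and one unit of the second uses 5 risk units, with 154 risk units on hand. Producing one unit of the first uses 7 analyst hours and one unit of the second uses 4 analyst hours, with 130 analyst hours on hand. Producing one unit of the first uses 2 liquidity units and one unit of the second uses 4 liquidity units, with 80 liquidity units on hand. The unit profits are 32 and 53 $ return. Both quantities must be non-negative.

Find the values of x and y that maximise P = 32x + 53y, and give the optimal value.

x = 10, y = 15, maximum P = 1115

At the optimal vertex, 7x + 4y = 130 and 2x + 4y = 80.
Solving simultaneously gives x = 10, y = 15.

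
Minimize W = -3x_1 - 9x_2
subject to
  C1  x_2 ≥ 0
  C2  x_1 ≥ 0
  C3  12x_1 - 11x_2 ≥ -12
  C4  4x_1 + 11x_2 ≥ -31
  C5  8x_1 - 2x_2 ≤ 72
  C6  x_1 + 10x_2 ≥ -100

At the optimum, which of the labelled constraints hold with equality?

C3 and C5

Vertices and W = -3x_1 - 9x_2:
  (0, 0) → W = 0
  (9, 0) → W = -27
  (0, 12/11) → W = -108/11
  (51/4, 15) → W = -693/4

The minimum is at (51/4, 15). Substituting into each constraint, equality holds for C3 and C5; the remaining constraints have slack.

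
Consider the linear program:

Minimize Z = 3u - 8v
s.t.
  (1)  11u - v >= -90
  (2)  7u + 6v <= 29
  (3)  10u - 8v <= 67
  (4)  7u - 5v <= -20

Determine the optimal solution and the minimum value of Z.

u = -7, v = 13, minimum Z = -125

Vertices and Z = 3u - 8v:
  (-7, 13) → Z = -125
  (-215/24, -205/24) → Z = 995/24
  (25/77, 49/11) → Z = -2669/77

The binding constraints are 11u - v = -90 and 7u + 6v = 29.
Solving simultaneously gives u = -7, v = 13.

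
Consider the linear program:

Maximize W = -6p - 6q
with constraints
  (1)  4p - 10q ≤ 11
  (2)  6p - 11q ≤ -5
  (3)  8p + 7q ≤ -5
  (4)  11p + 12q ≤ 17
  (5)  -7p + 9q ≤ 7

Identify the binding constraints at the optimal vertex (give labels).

Feasible corners and W = -6p - 6q:
  (-9/13, 1/13) → W = 48/13
  (-32/23, -7/23) → W = 234/23
  (-94/121, 21/121) → W = 438/121

The maximum is at (-32/23, -7/23). Substituting into each constraint, equality holds for (2) and (5); the remaining constraints have slack.

(2) and (5)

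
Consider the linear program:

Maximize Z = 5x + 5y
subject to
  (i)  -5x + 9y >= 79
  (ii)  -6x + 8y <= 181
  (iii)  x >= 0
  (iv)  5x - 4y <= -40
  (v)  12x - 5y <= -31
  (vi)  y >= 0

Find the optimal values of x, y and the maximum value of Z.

x = 219/22, y = 331/11, maximum Z = 4405/22

The binding constraints are -6x + 8y = 181 and 12x - 5y = -31.
Solving simultaneously gives x = 219/22, y = 331/11.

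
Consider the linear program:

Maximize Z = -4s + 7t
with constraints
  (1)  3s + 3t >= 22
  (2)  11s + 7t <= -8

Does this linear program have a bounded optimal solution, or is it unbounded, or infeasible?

From the feasible point (-89/6, 133/6), moving in the direction (-3, 3) keeps every constraint satisfied while Z increases without bound.

unbounded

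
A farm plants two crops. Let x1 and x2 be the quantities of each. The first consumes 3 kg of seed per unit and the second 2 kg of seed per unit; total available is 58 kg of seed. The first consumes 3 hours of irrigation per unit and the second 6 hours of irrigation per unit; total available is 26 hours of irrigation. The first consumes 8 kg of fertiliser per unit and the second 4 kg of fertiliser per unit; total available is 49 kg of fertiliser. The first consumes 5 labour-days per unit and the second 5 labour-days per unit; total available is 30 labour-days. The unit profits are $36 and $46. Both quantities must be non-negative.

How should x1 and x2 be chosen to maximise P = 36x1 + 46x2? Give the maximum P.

x1 = 10/3, x2 = 8/3, maximum P = 728/3

Vertices and P = 36x1 + 46x2:
  (0, 0) → P = 0
  (0, 13/3) → P = 598/3
  (6, 0) → P = 216
  (10/3, 8/3) → P = 728/3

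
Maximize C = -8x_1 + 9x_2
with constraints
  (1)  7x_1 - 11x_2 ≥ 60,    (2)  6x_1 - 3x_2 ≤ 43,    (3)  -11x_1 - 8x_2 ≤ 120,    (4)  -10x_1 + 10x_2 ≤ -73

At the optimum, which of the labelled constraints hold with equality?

(1) and (4)

Corner points and C = -8x_1 + 9x_2:
  (293/45, -59/45) → C = -575/9
  (203/40, -89/40) → C = -485/8
  (-16/81, -1193/81) → C = -10609/81
  (-308/95, -2003/190) → C = -13099/190

The maximum is at (203/40, -89/40). Substituting into each constraint, equality holds for (1) and (4); the remaining constraints have slack.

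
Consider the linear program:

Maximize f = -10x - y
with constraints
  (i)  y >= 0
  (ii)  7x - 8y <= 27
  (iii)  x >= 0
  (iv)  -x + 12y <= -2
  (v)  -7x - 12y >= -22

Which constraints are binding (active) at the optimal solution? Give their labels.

(i) and (iv)

Corner points and f = -10x - y:
  (2, 0) → f = -20
  (22/7, 0) → f = -220/7
  (3, 1/12) → f = -361/12

The maximum is at (2, 0). Substituting into each constraint, equality holds for (i) and (iv); the remaining constraints have slack.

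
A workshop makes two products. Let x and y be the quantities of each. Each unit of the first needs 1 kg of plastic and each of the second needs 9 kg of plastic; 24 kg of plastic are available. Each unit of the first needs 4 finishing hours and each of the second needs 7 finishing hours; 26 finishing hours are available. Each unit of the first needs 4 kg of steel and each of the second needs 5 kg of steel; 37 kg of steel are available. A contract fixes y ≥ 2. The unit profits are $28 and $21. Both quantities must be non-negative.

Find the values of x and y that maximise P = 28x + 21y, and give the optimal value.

Extreme points and P = 28x + 21y:
  (0, 8/3) → P = 56
  (0, 2) → P = 42
  (66/29, 70/29) → P = 3318/29
  (3, 2) → P = 126

The binding constraints are 4x + 7y = 26 and y = 2.
Solving simultaneously gives x = 3, y = 2.

x = 3, y = 2, maximum P = 126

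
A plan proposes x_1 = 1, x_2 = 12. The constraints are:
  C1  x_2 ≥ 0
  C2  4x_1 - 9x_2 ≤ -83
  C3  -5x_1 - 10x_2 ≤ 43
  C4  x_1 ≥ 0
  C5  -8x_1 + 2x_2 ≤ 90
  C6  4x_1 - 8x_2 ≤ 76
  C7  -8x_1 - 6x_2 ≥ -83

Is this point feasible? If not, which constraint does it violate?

C1: 12 ≥ 0 ✓
C2: -104 ≤ -83 ✓
C3: -125 ≤ 43 ✓
C4: 1 ≥ 0 ✓
C5: 16 ≤ 90 ✓
C6: -92 ≤ 76 ✓
C7: -80 ≥ -83 ✓

feasible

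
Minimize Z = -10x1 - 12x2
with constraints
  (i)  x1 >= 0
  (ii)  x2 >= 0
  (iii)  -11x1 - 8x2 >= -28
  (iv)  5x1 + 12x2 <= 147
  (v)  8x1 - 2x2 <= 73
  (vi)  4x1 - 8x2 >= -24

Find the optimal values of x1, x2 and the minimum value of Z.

x1 = 4/15, x2 = 47/15, minimum Z = -604/15

Corner points and Z = -10x1 - 12x2:
  (0, 0) → Z = 0
  (0, 3) → Z = -36
  (28/11, 0) → Z = -280/11
  (4/15, 47/15) → Z = -604/15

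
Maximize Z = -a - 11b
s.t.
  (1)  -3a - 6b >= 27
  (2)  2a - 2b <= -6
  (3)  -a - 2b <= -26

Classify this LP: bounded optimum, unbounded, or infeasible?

Constraints -3a - 6b ≥ 27 and -a - 2b ≤ -26 have parallel boundaries but demand opposite sides — no point can satisfy both, so the region is empty.

infeasible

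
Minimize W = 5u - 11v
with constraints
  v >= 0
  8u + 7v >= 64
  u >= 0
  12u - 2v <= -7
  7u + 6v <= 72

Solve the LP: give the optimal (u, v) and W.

Feasible corners and W = 5u - 11v:
  (0, 64/7) → W = -704/7
  (79/100, 206/25) → W = -8669/100
  (0, 12) → W = -132
  (51/43, 913/86) → W = -9533/86

u = 0, v = 12, minimum W = -132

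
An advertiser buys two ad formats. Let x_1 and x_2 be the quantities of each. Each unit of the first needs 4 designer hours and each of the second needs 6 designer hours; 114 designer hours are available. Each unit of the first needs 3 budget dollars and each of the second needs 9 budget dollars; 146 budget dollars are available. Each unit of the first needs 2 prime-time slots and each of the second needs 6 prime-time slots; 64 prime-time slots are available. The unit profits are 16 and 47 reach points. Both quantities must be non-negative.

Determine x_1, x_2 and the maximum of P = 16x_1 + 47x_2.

x_1 = 25, x_2 = 7/3, maximum P = 1529/3

Vertices and P = 16x_1 + 47x_2:
  (0, 0) → P = 0
  (0, 32/3) → P = 1504/3
  (57/2, 0) → P = 456
  (25, 7/3) → P = 1529/3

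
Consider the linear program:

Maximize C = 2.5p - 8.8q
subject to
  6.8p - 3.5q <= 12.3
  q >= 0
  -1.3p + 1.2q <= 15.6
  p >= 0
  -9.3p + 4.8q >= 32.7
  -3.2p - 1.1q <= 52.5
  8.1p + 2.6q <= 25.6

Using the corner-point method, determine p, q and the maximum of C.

Extreme points and C = 2.5p - 8.8q:
  (0, 109/16) → C = -1199/20
  (0, 128/13) → C = -5632/65
  (631/1051, 16765/2102) → C = -144377/2102

The optimum lies where p = 0 and -9.3p + 4.8q = 32.7.
Solving simultaneously gives p = 0, q = 109/16.

p = 0, q = 6.8125, maximum C = -59.95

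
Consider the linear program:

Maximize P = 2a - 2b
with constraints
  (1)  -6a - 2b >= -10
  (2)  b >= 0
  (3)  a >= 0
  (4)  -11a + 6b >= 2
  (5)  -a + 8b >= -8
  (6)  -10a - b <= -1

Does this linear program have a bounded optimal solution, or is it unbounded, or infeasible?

Feasible corners and P = 2a - 2b:
  (0, 5) → P = -10
  (28/29, 61/29) → P = -66/29
  (0, 1) → P = -2
  (4/71, 31/71) → P = -54/71
The feasible region has finitely many vertices and no improving ray; the maximum is -54/71 at (4/71, 31/71).

bounded optimum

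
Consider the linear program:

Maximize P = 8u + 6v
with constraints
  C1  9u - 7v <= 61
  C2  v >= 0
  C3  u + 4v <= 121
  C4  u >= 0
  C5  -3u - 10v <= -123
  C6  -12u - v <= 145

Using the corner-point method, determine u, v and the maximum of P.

u = 1091/43, v = 1028/43, maximum P = 14896/43

Corner points and P = 8u + 6v:
  (1091/43, 1028/43) → P = 14896/43
  (1471/111, 308/37) → P = 17312/111
  (0, 121/4) → P = 363/2
  (0, 123/10) → P = 369/5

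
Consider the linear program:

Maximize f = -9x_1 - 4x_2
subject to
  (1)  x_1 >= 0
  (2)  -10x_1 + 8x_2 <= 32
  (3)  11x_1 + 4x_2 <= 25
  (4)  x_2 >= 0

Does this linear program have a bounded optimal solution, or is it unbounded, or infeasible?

bounded optimum

Feasible corners and f = -9x_1 - 4x_2:
  (0, 4) → f = -16
  (0, 0) → f = 0
  (9/16, 301/64) → f = -191/8
  (25/11, 0) → f = -225/11
The feasible region has finitely many vertices and no improving ray; the maximum is 0 at (0, 0).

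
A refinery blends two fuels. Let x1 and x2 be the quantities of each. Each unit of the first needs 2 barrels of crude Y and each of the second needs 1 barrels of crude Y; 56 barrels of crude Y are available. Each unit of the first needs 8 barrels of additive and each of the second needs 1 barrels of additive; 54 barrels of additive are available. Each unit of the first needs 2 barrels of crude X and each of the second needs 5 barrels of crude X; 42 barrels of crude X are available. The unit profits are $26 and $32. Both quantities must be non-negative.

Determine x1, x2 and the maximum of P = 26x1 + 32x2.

x1 = 6, x2 = 6, maximum P = 348

The binding constraints are 8x1 + x2 = 54 and 2x1 + 5x2 = 42.
Solving simultaneously gives x1 = 6, x2 = 6.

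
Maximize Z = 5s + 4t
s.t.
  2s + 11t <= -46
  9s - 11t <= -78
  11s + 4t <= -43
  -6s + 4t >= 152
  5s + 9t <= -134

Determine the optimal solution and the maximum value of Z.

s = -952/37, t = -22/37, maximum Z = -4848/37

The feasible region is unbounded (it extends along (-11, 2), (-11, -9)), but Z strictly decreases along every unbounded feasible direction, so there is no improving ray and the maximum is attained at a vertex.

At the optimal vertex, -6s + 4t = 152 and 5s + 9t = -134.
Solving simultaneously gives s = -952/37, t = -22/37.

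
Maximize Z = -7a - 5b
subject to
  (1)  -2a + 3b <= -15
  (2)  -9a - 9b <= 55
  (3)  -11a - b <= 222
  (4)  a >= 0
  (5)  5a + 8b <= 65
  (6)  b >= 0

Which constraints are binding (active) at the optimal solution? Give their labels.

(1) and (6)

Feasible corners and Z = -7a - 5b:
  (315/31, 55/31) → Z = -80
  (15/2, 0) → Z = -105/2
  (13, 0) → Z = -91

The maximum is at (15/2, 0). Substituting into each constraint, equality holds for (1) and (6); the remaining constraints have slack.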